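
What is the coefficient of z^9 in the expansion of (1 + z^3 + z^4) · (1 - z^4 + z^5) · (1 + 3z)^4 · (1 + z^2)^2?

(1 + z^3 + z^4) has coefficients 1,0,0,1,1 for degrees 0…4.
(1 - z^4 + z^5) has coefficients 1,0,0,0,-1,1,0,0,0,0 for degrees 0…9.
Multiplying by (1 + 3z)^4 gives running coefficients 1,12,54,108,80,-11,-42,-54,27,81 for degrees 0…9.
Finally multiplying by (1 + z^2)^2, the product of all factors after the first has coefficients 1,12,56,132,189,217,172,32,23,-38 for degrees 0…9.
[z^9] = 1·(-38) + 1·172 + 1·217 = 351.

351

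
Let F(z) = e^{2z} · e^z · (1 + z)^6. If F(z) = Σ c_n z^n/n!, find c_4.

4149

The EGF product rule gives c_4 = Σ_{k_1+k_2+k_3=4} C(4; k_1,k_2,k_3) · ∏ g_i(k_i), where e^{2z} gives (2)^k; e^z gives (1)^k; (1+z)^6 gives the falling factorial (6)_k.
g_1(k) for k = 0…4: 1, 2, 4, 8, 16.
g_2(k) for k = 0…4: 1, 1, 1, 1, 1.
g_3(k) for k = 0…4: 1, 6, 30, 120, 360.
First combine the last two factors: h(k) = Σ_j C(k,j)·g_2(j)·g_3(k−j) for k = 0…4: 1, 7, 43, 229, 1045.
c_4 = Σ_k C(4,k)·g_1(k)·h(4−k) = 1·1·1045 + 4·2·229 + 6·4·43 + 4·8·7 + 1·16·1 = 1045 + 1832 + 1032 + 224 + 16 = 4149.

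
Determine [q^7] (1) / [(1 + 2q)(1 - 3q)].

The denominator gives the recurrence a_n = a_(n−1) + 6a_(n−2) for n ≥ 3; the numerator fixes a_0 = 1, a_1 = 1, a_2 = 7.
Iterating: 1, 1, 7, 13, 55, 133, 463, 1261, so a_7 = 1261.

1261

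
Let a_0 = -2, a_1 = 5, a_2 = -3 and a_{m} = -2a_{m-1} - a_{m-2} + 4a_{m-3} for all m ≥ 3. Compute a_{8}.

-491

The ordinary generating function has denominator 1 + 2y + y^2 - 4y^3.
Iterating the recurrence: a_0,…,a_{8} = -2, 5, -3, -7, 37, -79, 93, 41, -491.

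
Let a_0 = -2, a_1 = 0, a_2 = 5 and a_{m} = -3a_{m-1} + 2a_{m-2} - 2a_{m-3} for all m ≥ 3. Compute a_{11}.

-403997

The ordinary generating function has denominator 1 + 3z - 2z^2 + 2z^3.
Iterating the recurrence: a_0,…,a_{11} = -2, 0, 5, -11, 43, -161, 591, -2181, 8047, -29685, 109511, -403997.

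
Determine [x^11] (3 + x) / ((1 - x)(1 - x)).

47

The denominator gives the recurrence a_n = 2a_(n−1) − a_(n−2) for n ≥ 2; the numerator fixes a_0 = 3, a_1 = 7.
Iterating: 3, 7, 11, 15, 19, 23, 27, 31, 35, 39, 43, 47, so a_11 = 47.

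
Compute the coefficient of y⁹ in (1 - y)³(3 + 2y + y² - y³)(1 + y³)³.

(1 - y)³ has coefficients 1,-3,3,-1 for degrees 0…3.
(3 + 2y + y² - y³) has coefficients 3,2,1,-1,0,0,0,0,0,0 for degrees 0…9.
Finally multiplying by (1 + y³)³, the product of all factors after the first has coefficients 3,2,1,8,6,3,6,6,3,0 for degrees 0…9.
[y⁹] = 1·0 − 3·3 + 3·6 − 1·6 = 3.

3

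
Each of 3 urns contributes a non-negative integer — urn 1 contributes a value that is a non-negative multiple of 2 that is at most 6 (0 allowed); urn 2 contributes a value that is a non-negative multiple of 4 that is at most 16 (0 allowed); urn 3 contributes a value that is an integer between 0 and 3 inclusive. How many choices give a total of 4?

The generating function for the choices is (1 + x^2 + x^4 + x^6)·(1 + x^4 + x^8 + x^12 + x^16)·(1 + x + x^2 + x^3); the count is [x^4].
(1 + x^2 + x^4 + x^6) has coefficients 1,0,1,0,1 for degrees 0…4.
(1 + x^4 + x^8 + x^12 + x^16) has coefficients 1,0,0,0,1 for degrees 0…4.
Finally multiplying by (1 + x + x^2 + x^3), the product of all factors after the first has coefficients 1,1,1,1,1 for degrees 0…4.
[x^4] = 1·1 + 1·1 + 1·1 = 3.

3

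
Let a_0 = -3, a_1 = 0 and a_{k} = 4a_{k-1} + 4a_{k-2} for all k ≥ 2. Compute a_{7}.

-26880

The ordinary generating function has denominator 1 - 4z - 4z^2.
Iterating the recurrence: a_0,…,a_{7} = -3, 0, -12, -48, -240, -1152, -5568, -26880.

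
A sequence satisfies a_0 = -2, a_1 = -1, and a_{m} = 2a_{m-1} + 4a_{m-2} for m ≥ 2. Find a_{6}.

The ordinary generating function has denominator 1 - 2z - 4z^2.
Iterating the recurrence: a_0,…,a_{6} = -2, -1, -10, -24, -88, -272, -896.

-896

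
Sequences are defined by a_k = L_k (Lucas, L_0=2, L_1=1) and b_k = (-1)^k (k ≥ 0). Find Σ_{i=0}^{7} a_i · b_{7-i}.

Write out a_i and b_{7-i} for i = 0,…,7 and sum the products.
Σ = 2·(-1) + 1·1 + 3·(-1) + 4·1 + 7·(-1) + 11·1 + 18·(-1) + 29·1 = 15.

15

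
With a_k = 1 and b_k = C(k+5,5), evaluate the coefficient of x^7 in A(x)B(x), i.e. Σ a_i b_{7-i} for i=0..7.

1716

This is [x^7] in the product of the two ordinary generating functions.
Σ = 1·792 + 1·462 + 1·252 + 1·126 + 1·56 + 1·21 + 1·6 + 1·1 = 1716.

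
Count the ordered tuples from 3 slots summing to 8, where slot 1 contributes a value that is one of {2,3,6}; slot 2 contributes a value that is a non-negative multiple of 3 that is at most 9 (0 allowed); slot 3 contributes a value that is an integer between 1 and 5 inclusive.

4

The generating function for the choices is (t² + t³ + t⁶)·(1 + t³ + t⁶ + t⁹)·(t + t² + t³ + t⁴ + t⁵); the count is [t⁸].
(t² + t³ + t⁶) has coefficients 0,0,1,1,0,0,1 for degrees 0…6.
(1 + t³ + t⁶ + t⁹) has coefficients 1,0,0,1,0,0,1,0,0 for degrees 0…8.
Finally multiplying by (t + t² + t³ + t⁴ + t⁵), the product of all factors after the first has coefficients 0,1,1,1,2,2,1,2,2 for degrees 0…8.
[t⁸] = 1·1 + 1·2 + 1·1 = 4.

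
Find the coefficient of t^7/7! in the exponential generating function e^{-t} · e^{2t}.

1

The EGF product rule gives c_7 = Σ_{k_1+k_2=7} C(7; k_1,k_2) · ∏ g_i(k_i), where e^{-t} gives (-1)^k; e^{2t} gives (2)^k.
g_1(k) for k = 0…7: 1, -1, 1, -1, 1, -1, 1, -1.
g_2(k) for k = 0…7: 1, 2, 4, 8, 16, 32, 64, 128.
c_7 = Σ_k C(7,k)·g_1(k)·g_2(7−k) = 1·1·128 + 7·(-1)·64 + 21·1·32 + 35·(-1)·16 + 35·1·8 + 21·(-1)·4 + 7·1·2 + 1·(-1)·1 = 128 − 448 + 672 − 560 + 280 − 84 + 14 − 1 = 1.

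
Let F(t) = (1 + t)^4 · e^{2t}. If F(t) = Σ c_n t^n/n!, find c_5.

2512

The EGF product rule gives c_5 = Σ_{k_1+k_2=5} C(5; k_1,k_2) · ∏ g_i(k_i), where (1+t)^4 gives the falling factorial (4)_k; e^{2t} gives (2)^k.
g_1(k) for k = 0…5: 1, 4, 12, 24, 24, 0.
g_2(k) for k = 0…5: 1, 2, 4, 8, 16, 32.
c_5 = Σ_k C(5,k)·g_1(k)·g_2(5−k) = 1·1·32 + 5·4·16 + 10·12·8 + 10·24·4 + 5·24·2 = 32 + 320 + 960 + 960 + 240 = 2512.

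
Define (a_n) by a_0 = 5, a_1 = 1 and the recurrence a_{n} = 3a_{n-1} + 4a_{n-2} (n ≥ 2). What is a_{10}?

1258295

The ordinary generating function has denominator 1 - 3y - 4y^2.
Iterating the recurrence: a_0,…,a_{10} = 5, 1, 23, 73, 311, 1225, 4919, 19657, 78647, 314569, 1258295.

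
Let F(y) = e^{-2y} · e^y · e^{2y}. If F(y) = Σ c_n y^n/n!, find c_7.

1

The EGF product rule gives c_7 = Σ_{k_1+k_2+k_3=7} C(7; k_1,k_2,k_3) · ∏ g_i(k_i), where e^{-2y} gives (-2)^k; e^y gives (1)^k; e^{2y} gives (2)^k.
g_1(k) for k = 0…7: 1, -2, 4, -8, 16, -32, 64, -128.
g_2(k) for k = 0…7: 1, 1, 1, 1, 1, 1, 1, 1.
g_3(k) for k = 0…7: 1, 2, 4, 8, 16, 32, 64, 128.
First combine the last two factors: h(k) = Σ_j C(k,j)·g_2(j)·g_3(k−j) for k = 0…7: 1, 3, 9, 27, 81, 243, 729, 2187.
c_7 = Σ_k C(7,k)·g_1(k)·h(7−k) = 1·1·2187 + 7·(-2)·729 + 21·4·243 + 35·(-8)·81 + 35·16·27 + 21·(-32)·9 + 7·64·3 + 1·(-128)·1 = 2187 − 10206 + 20412 − 22680 + 15120 − 6048 + 1344 − 128 = 1.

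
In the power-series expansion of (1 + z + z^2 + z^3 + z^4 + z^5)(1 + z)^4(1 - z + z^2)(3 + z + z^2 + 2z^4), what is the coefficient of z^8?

78

(1 + z + z^2 + z^3 + z^4 + z^5) has coefficients 1,1,1,1,1,1 for degrees 0…5.
(1 + z)^4 has coefficients 1,4,6,4,1,0,0,0,0 for degrees 0…8.
Multiplying by (1 - z + z^2) gives running coefficients 1,3,3,2,3,3,1,0,0 for degrees 0…8.
Finally multiplying by (3 + z + z^2 + 2z^4), the product of all factors after the first has coefficients 3,10,13,12,16,20,15,8,7 for degrees 0…8.
[z^8] = 1·7 + 1·8 + 1·15 + 1·20 + 1·16 + 1·12 = 78.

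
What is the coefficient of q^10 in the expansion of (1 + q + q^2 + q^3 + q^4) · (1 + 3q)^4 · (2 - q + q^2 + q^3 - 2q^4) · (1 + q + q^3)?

(1 + q + q^2 + q^3 + q^4) has coefficients 1,1,1,1,1 for degrees 0…4.
(1 + 3q)^4 has coefficients 1,12,54,108,81,0,0,0,0,0,0 for degrees 0…10.
Multiplying by (2 - q + q^2 + q^3 - 2q^4) gives running coefficients 2,23,97,175,118,57,81,-135,-162,0,0 for degrees 0…10.
Finally multiplying by (1 + q + q^3), the product of all factors after the first has coefficients 2,25,120,274,316,272,313,64,-240,-81,-135 for degrees 0…10.
[q^10] = 1·(-135) + 1·(-81) + 1·(-240) + 1·64 + 1·313 = -79.

-79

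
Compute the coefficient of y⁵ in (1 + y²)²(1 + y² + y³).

(1 + y²)² has coefficients 1,0,2,0,1 for degrees 0…4.
(1 + y² + y³) has coefficients 1,0,1,1,0,0 for degrees 0…5.
[y⁵] = 1·0 + 2·1 + 1·0 = 2.

2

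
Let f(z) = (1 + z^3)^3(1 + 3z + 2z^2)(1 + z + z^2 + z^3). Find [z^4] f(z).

(1 + z^3)^3 has coefficients 1,0,0,3,0 for degrees 0…4.
(1 + 3z + 2z^2) has coefficients 1,3,2,0,0 for degrees 0…4.
Finally multiplying by (1 + z + z^2 + z^3), the product of all factors after the first has coefficients 1,4,6,6,5 for degrees 0…4.
[z^4] = 1·5 + 3·4 = 17.

17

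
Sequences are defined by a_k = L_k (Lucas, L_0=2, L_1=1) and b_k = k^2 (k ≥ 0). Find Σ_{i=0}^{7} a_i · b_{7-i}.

398

This is [x^7] in the product of the two ordinary generating functions.
Σ = 2·49 + 1·36 + 3·25 + 4·16 + 7·9 + 11·4 + 18·1 + 29·0 = 398.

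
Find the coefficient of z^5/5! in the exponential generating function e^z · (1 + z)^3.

The EGF product rule gives c_5 = Σ_{k_1+k_2=5} C(5; k_1,k_2) · ∏ g_i(k_i), where e^z gives (1)^k; (1+z)^3 gives the falling factorial (3)_k.
g_1(k) for k = 0…5: 1, 1, 1, 1, 1, 1.
g_2(k) for k = 0…5: 1, 3, 6, 6, 0, 0.
c_5 = Σ_k C(5,k)·g_1(k)·g_2(5−k) = 10·1·6 + 10·1·6 + 5·1·3 + 1·1·1 = 60 + 60 + 15 + 1 = 136.

136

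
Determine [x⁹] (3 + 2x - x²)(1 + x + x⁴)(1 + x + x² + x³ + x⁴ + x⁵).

4

(3 + 2x - x²) has coefficients 3,2,-1 for degrees 0…2.
(1 + x + x⁴) has coefficients 1,1,0,0,1,0,0,0,0,0 for degrees 0…9.
Finally multiplying by (1 + x + x² + x³ + x⁴ + x⁵), the product of all factors after the first has coefficients 1,2,2,2,3,3,2,1,1,1 for degrees 0…9.
[x⁹] = 3·1 + 2·1 − 1·1 = 4.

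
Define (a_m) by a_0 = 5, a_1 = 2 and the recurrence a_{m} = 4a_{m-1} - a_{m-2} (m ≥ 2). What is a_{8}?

The ordinary generating function has denominator 1 - 4y + y^2.
Iterating the recurrence: a_0,…,a_{8} = 5, 2, 3, 10, 37, 138, 515, 1922, 7173.

7173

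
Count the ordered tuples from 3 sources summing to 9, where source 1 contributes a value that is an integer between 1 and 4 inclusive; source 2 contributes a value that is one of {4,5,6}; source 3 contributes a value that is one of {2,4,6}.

4

The generating function for the choices is (y + y² + y³ + y⁴)·(y⁴ + y⁵ + y⁶)·(y² + y⁴ + y⁶); the count is [y⁹].
(y + y² + y³ + y⁴) has coefficients 0,1,1,1,1 for degrees 0…4.
(y⁴ + y⁵ + y⁶) has coefficients 0,0,0,0,1,1,1,0,0,0 for degrees 0…9.
Finally multiplying by (y² + y⁴ + y⁶), the product of all factors after the first has coefficients 0,0,0,0,0,0,1,1,2,1 for degrees 0…9.
[y⁹] = 1·2 + 1·1 + 1·1 + 1·0 = 4.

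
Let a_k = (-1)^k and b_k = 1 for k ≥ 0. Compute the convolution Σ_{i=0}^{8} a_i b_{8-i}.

1

This is [x^8] in the product of the two ordinary generating functions.
Σ = 1·1 − 1·1 + 1·1 − 1·1 + 1·1 − 1·1 + 1·1 − 1·1 + 1·1 = 1.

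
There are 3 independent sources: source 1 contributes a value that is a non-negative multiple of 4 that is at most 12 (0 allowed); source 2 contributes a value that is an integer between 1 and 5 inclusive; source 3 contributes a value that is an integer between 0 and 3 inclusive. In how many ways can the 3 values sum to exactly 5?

5

The generating function for the choices is (1 + x^4 + x^8 + x^12)·(x + x^2 + x^3 + x^4 + x^5)·(1 + x + x^2 + x^3); the count is [x^5].
(1 + x^4 + x^8 + x^12) has coefficients 1,0,0,0,1,0 for degrees 0…5.
(x + x^2 + x^3 + x^4 + x^5) has coefficients 0,1,1,1,1,1 for degrees 0…5.
Finally multiplying by (1 + x + x^2 + x^3), the product of all factors after the first has coefficients 0,1,2,3,4,4 for degrees 0…5.
[x^5] = 1·4 + 1·1 = 5.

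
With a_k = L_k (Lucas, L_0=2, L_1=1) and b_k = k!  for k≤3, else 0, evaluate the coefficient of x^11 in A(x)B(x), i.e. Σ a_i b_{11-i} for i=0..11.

756

Write out a_i and b_{11-i} for i = 0,…,11 and sum the products.
Σ = 2·0 + 1·0 + 3·0 + 4·0 + 7·0 + 11·0 + 18·0 + 29·0 + 47·6 + 76·2 + 123·1 + 199·1 = 756.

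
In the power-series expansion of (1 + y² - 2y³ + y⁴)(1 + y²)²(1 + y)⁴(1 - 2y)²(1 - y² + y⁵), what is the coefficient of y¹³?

(1 + y² - 2y³ + y⁴) has coefficients 1,0,1,-2,1 for degrees 0…4.
(1 + y²)² has coefficients 1,0,2,0,1,0,0,0,0,0,0,0,0,0 for degrees 0…13.
Multiplying by (1 + y)⁴ gives running coefficients 1,4,8,12,14,12,8,4,1,0,0,0,0,0 for degrees 0…13.
Multiplying by (1 - 2y)² gives running coefficients 1,0,-4,-4,-2,4,16,20,17,12,4,0,0,0 for degrees 0…13.
Finally multiplying by (1 - y² + y⁵), the product of all factors after the first has coefficients 1,0,-5,-4,2,9,18,12,-3,-10,-9,4,16,17 for degrees 0…13.
[y¹³] = 1·17 + 1·4 − 2·(-9) + 1·(-10) = 29.

29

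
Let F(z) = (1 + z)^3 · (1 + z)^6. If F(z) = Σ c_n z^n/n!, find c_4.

3024

The EGF product rule gives c_4 = Σ_{k_1+k_2=4} C(4; k_1,k_2) · ∏ g_i(k_i), where (1+z)^3 gives the falling factorial (3)_k; (1+z)^6 gives the falling factorial (6)_k.
g_1(k) for k = 0…4: 1, 3, 6, 6, 0.
g_2(k) for k = 0…4: 1, 6, 30, 120, 360.
c_4 = Σ_k C(4,k)·g_1(k)·g_2(4−k) = 1·1·360 + 4·3·120 + 6·6·30 + 4·6·6 = 360 + 1440 + 1080 + 144 = 3024.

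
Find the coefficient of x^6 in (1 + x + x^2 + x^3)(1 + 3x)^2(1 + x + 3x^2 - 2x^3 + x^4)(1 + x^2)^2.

(1 + x + x^2 + x^3) has coefficients 1,1,1,1 for degrees 0…3.
(1 + 3x)^2 has coefficients 1,6,9,0,0,0,0 for degrees 0…6.
Multiplying by (1 + x + 3x^2 - 2x^3 + x^4) gives running coefficients 1,7,18,25,16,-12,9 for degrees 0…6.
Finally multiplying by (1 + x^2)^2, the product of all factors after the first has coefficients 1,7,20,39,53,45,59 for degrees 0…6.
[x^6] = 1·59 + 1·45 + 1·53 + 1·39 = 196.

196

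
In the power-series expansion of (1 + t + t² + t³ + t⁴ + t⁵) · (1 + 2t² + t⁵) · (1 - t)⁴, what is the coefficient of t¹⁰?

(1 + t + t² + t³ + t⁴ + t⁵) has coefficients 1,1,1,1,1,1 for degrees 0…5.
(1 + 2t² + t⁵) has coefficients 1,0,2,0,0,1,0,0,0,0,0 for degrees 0…10.
Finally multiplying by (1 - t)⁴, the product of all factors after the first has coefficients 1,-4,8,-12,13,-7,-2,6,-4,1,0 for degrees 0…10.
[t¹⁰] = 1·0 + 1·1 + 1·(-4) + 1·6 + 1·(-2) + 1·(-7) = -6.

-6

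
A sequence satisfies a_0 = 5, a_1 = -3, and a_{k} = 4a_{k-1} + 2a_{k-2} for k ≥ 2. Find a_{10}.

The ordinary generating function has denominator 1 - 4z - 2z^2.
Iterating the recurrence: a_0,…,a_{10} = 5, -3, -2, -14, -60, -268, -1192, -5304, -23600, -105008, -467232.

-467232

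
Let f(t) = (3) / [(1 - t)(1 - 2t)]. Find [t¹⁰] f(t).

The denominator gives the recurrence a_n = 3a_(n−1) − 2a_(n−2) for n ≥ 2; the numerator fixes a_0 = 3, a_1 = 9.
Iterating: 3, 9, 21, 45, 93, 189, 381, 765, 1533, 3069, 6141, so a_10 = 6141.

6141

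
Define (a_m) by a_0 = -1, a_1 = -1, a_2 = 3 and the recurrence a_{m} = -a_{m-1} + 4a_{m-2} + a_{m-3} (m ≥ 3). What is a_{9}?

The ordinary generating function has denominator 1 + x - 4x^2 - x^3.
Iterating the recurrence: a_0,…,a_{9} = -1, -1, 3, -8, 19, -48, 116, -289, 705, -1745.

-1745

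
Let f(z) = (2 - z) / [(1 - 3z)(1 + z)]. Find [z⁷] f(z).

The denominator gives the recurrence a_n = 2a_(n−1) + 3a_(n−2) for n ≥ 2; the numerator fixes a_0 = 2, a_1 = 3.
Iterating: 2, 3, 12, 33, 102, 303, 912, 2733, so a_7 = 2733.

2733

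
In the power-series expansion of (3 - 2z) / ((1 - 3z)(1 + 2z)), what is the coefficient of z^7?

The denominator gives the recurrence a_n = a_(n−1) + 6a_(n−2) for n ≥ 2; the numerator fixes a_0 = 3, a_1 = 1.
Iterating: 3, 1, 19, 25, 139, 289, 1123, 2857, so a_7 = 2857.

2857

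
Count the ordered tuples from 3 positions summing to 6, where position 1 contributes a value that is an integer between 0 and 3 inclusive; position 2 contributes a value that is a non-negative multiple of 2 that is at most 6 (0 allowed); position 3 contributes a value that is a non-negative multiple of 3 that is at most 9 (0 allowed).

The generating function for the choices is (1 + q + q² + q³)·(1 + q² + q⁴ + q⁶)·(1 + q³ + q⁶ + q⁹); the count is [q⁶].
(1 + q + q² + q³) has coefficients 1,1,1,1 for degrees 0…3.
(1 + q² + q⁴ + q⁶) has coefficients 1,0,1,0,1,0,1 for degrees 0…6.
Finally multiplying by (1 + q³ + q⁶ + q⁹), the product of all factors after the first has coefficients 1,0,1,1,1,1,2 for degrees 0…6.
[q⁶] = 1·2 + 1·1 + 1·1 + 1·1 = 5.

5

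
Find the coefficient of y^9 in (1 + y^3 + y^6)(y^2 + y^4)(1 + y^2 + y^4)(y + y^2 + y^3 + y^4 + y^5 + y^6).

9

(1 + y^3 + y^6) has coefficients 1,0,0,1,0,0,1 for degrees 0…6.
(y^2 + y^4) has coefficients 0,0,1,0,1,0,0,0,0,0 for degrees 0…9.
Multiplying by (1 + y^2 + y^4) gives running coefficients 0,0,1,0,2,0,2,0,1,0 for degrees 0…9.
Finally multiplying by (y + y^2 + y^3 + y^4 + y^5 + y^6), the product of all factors after the first has coefficients 0,0,0,1,1,3,3,5,5,5 for degrees 0…9.
[y^9] = 1·5 + 1·3 + 1·1 = 9.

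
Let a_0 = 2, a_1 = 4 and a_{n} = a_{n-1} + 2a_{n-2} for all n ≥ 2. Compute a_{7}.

256

The ordinary generating function has denominator 1 - q - 2q^2.
Iterating the recurrence: a_0,…,a_{7} = 2, 4, 8, 16, 32, 64, 128, 256.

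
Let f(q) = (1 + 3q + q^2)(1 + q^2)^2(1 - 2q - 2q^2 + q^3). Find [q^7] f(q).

-5

(1 + 3q + q^2) has coefficients 1,3,1 for degrees 0…2.
(1 + q^2)^2 has coefficients 1,0,2,0,1,0,0,0 for degrees 0…7.
Finally multiplying by (1 - 2q - 2q^2 + q^3), the product of all factors after the first has coefficients 1,-2,0,-3,-3,0,-2,1 for degrees 0…7.
[q^7] = 1·1 + 3·(-2) + 1·0 = -5.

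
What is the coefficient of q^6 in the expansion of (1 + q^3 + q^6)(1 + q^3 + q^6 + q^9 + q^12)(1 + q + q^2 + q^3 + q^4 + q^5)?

5

(1 + q^3 + q^6) has coefficients 1,0,0,1,0,0,1 for degrees 0…6.
(1 + q^3 + q^6 + q^9 + q^12) has coefficients 1,0,0,1,0,0,1 for degrees 0…6.
Finally multiplying by (1 + q + q^2 + q^3 + q^4 + q^5), the product of all factors after the first has coefficients 1,1,1,2,2,2,2 for degrees 0…6.
[q^6] = 1·2 + 1·2 + 1·1 = 5.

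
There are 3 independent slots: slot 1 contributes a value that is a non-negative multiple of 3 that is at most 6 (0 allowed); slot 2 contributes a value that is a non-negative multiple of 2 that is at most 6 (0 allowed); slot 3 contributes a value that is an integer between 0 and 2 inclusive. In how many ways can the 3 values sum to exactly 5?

The generating function for the choices is (1 + t^3 + t^6)·(1 + t^2 + t^4 + t^6)·(1 + t + t^2); the count is [t^5].
(1 + t^3 + t^6) has coefficients 1,0,0,1,0,0 for degrees 0…5.
(1 + t^2 + t^4 + t^6) has coefficients 1,0,1,0,1,0 for degrees 0…5.
Finally multiplying by (1 + t + t^2), the product of all factors after the first has coefficients 1,1,2,1,2,1 for degrees 0…5.
[t^5] = 1·1 + 1·2 = 3.

3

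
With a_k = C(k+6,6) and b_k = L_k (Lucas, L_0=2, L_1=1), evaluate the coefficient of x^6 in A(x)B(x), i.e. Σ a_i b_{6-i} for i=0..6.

3567

Write out a_i and b_{6-i} for i = 0,…,6 and sum the products.
Σ = 1·18 + 7·11 + 28·7 + 84·4 + 210·3 + 462·1 + 924·2 = 3567.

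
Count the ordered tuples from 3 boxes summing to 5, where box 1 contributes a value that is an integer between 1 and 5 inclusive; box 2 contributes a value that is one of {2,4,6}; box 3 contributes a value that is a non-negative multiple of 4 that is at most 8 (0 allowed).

2

The generating function for the choices is (t + t^2 + t^3 + t^4 + t^5)·(t^2 + t^4 + t^6)·(1 + t^4 + t^8); the count is [t^5].
(t + t^2 + t^3 + t^4 + t^5) has coefficients 0,1,1,1,1,1 for degrees 0…5.
(t^2 + t^4 + t^6) has coefficients 0,0,1,0,1,0 for degrees 0…5.
Finally multiplying by (1 + t^4 + t^8), the product of all factors after the first has coefficients 0,0,1,0,1,0 for degrees 0…5.
[t^5] = 1·1 + 1·0 + 1·1 + 1·0 + 1·0 = 2.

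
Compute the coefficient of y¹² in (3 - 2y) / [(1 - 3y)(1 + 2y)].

Partial fractions give a closed form: a_n = (7/5)·3^n + (8/5)·(-2)^n.
At n = 12: a_12 = 750571.

750571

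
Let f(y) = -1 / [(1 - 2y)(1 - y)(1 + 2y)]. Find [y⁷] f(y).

The denominator gives the recurrence a_n = a_(n−1) + 4a_(n−2) − 4a_(n−3) for n ≥ 3; the numerator fixes a_0 = -1, a_1 = -1, a_2 = -5.
Iterating: -1, -1, -5, -5, -21, -21, -85, -85, so a_7 = -85.

-85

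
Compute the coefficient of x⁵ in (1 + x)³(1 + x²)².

5

(1 + x)³ has coefficients 1,3,3,1 for degrees 0…3.
(1 + x²)² has coefficients 1,0,2,0,1,0 for degrees 0…5.
[x⁵] = 1·0 + 3·1 + 3·0 + 1·2 = 5.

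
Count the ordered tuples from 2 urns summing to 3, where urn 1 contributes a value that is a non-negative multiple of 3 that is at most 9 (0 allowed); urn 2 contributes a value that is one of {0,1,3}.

2

The generating function for the choices is (1 + t^3 + t^6 + t^9)·(1 + t + t^3); the count is [t^3].
(1 + t^3 + t^6 + t^9) has coefficients 1,0,0,1 for degrees 0…3.
(1 + t + t^3) has coefficients 1,1,0,1 for degrees 0…3.
[t^3] = 1·1 + 1·1 = 2.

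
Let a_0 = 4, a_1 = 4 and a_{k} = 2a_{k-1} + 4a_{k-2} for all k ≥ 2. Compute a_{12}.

The ordinary generating function has denominator 1 - 2y - 4y^2.
Iterating the recurrence: a_0,…,a_{12} = 4, 4, 24, 64, 224, 704, 2304, 7424, 24064, 77824, 251904, 815104, 2637824.

2637824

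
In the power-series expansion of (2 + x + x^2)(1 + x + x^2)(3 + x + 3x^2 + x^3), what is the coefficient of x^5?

11

(2 + x + x^2) has coefficients 2,1,1 for degrees 0…2.
(1 + x + x^2) has coefficients 1,1,1,0,0,0 for degrees 0…5.
Finally multiplying by (3 + x + 3x^2 + x^3), the product of all factors after the first has coefficients 3,4,7,5,4,1 for degrees 0…5.
[x^5] = 2·1 + 1·4 + 1·5 = 11.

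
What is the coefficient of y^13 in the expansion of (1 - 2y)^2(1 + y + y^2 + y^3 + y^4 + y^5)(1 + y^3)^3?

(1 - 2y)^2 has coefficients 1,-4,4 for degrees 0…2.
(1 + y + y^2 + y^3 + y^4 + y^5) has coefficients 1,1,1,1,1,1,0,0,0,0,0,0,0,0 for degrees 0…13.
Finally multiplying by (1 + y^3)^3, the product of all factors after the first has coefficients 1,1,1,4,4,4,6,6,6,4,4,4,1,1 for degrees 0…13.
[y^13] = 1·1 − 4·1 + 4·4 = 13.

13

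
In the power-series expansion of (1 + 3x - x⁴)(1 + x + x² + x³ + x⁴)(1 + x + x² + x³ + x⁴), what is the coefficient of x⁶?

12

(1 + 3x - x⁴) has coefficients 1,3,0,0,-1 for degrees 0…4.
(1 + x + x² + x³ + x⁴) has coefficients 1,1,1,1,1,0,0 for degrees 0…6.
Finally multiplying by (1 + x + x² + x³ + x⁴), the product of all factors after the first has coefficients 1,2,3,4,5,4,3 for degrees 0…6.
[x⁶] = 1·3 + 3·4 − 1·3 = 12.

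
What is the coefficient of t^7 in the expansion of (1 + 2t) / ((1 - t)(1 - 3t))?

5466

Partial fractions give a closed form: a_n = (-3/2)·1^n + (5/2)·3^n.
At n = 7: a_7 = 5466.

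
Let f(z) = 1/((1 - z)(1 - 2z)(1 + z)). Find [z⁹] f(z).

682

Partial fractions give a closed form: a_n = (-1/2)·1^n + (4/3)·2^n + (1/6)·(-1)^n.
At n = 9: a_9 = 682.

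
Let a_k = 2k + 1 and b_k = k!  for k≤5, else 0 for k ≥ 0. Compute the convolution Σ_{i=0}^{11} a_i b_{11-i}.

2104

The convolution is the t^11 coefficient of A(t)B(t).
Σ = 1·0 + 3·0 + 5·0 + 7·0 + 9·0 + 11·0 + 13·120 + 15·24 + 17·6 + 19·2 + 21·1 + 23·1 = 2104.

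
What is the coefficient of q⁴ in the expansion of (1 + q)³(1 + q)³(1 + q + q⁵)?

35

(1 + q)³ has coefficients 1,3,3,1 for degrees 0…3.
(1 + q)³ has coefficients 1,3,3,1,0 for degrees 0…4.
Finally multiplying by (1 + q + q⁵), the product of all factors after the first has coefficients 1,4,6,4,1 for degrees 0…4.
[q⁴] = 1·1 + 3·4 + 3·6 + 1·4 = 35.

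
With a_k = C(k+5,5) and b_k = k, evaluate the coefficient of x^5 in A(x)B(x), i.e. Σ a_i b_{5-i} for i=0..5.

330

Write out a_i and b_{5-i} for i = 0,…,5 and sum the products.
Σ = 1·5 + 6·4 + 21·3 + 56·2 + 126·1 + 252·0 = 330.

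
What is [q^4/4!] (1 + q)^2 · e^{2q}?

128

The EGF product rule gives c_4 = Σ_{k_1+k_2=4} C(4; k_1,k_2) · ∏ g_i(k_i), where (1+q)^2 gives the falling factorial (2)_k; e^{2q} gives (2)^k.
g_1(k) for k = 0…4: 1, 2, 2, 0, 0.
g_2(k) for k = 0…4: 1, 2, 4, 8, 16.
c_4 = Σ_k C(4,k)·g_1(k)·g_2(4−k) = 1·1·16 + 4·2·8 + 6·2·4 = 16 + 64 + 48 = 128.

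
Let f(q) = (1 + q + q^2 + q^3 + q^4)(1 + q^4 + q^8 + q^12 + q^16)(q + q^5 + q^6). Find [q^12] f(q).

3

(1 + q + q^2 + q^3 + q^4) has coefficients 1,1,1,1,1 for degrees 0…4.
(1 + q^4 + q^8 + q^12 + q^16) has coefficients 1,0,0,0,1,0,0,0,1,0,0,0,1 for degrees 0…12.
Finally multiplying by (q + q^5 + q^6), the product of all factors after the first has coefficients 0,1,0,0,0,2,1,0,0,2,1,0,0 for degrees 0…12.
[q^12] = 1·0 + 1·0 + 1·1 + 1·2 + 1·0 = 3.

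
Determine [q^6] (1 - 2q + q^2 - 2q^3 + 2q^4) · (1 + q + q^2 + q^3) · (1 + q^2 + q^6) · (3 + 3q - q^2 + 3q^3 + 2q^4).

-9

(1 - 2q + q^2 - 2q^3 + 2q^4) has coefficients 1,-2,1,-2,2 for degrees 0…4.
(1 + q + q^2 + q^3) has coefficients 1,1,1,1,0,0,0 for degrees 0…6.
Multiplying by (1 + q^2 + q^6) gives running coefficients 1,1,2,2,1,1,1 for degrees 0…6.
Finally multiplying by (3 + 3q - q^2 + 3q^3 + 2q^4), the product of all factors after the first has coefficients 3,6,8,14,12,12,15 for degrees 0…6.
[q^6] = 1·15 − 2·12 + 1·12 − 2·14 + 2·8 = -9.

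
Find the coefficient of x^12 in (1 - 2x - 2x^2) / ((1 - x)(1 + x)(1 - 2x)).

-2729

Partial fractions give a closed form: a_n = (3/2)·1^n + (1/6)·(-1)^n + (-2/3)·2^n.
At n = 12: a_12 = -2729.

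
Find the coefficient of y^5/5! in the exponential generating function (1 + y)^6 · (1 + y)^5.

55440

The EGF product rule gives c_5 = Σ_{k_1+k_2=5} C(5; k_1,k_2) · ∏ g_i(k_i), where (1+y)^6 gives the falling factorial (6)_k; (1+y)^5 gives the falling factorial (5)_k.
g_1(k) for k = 0…5: 1, 6, 30, 120, 360, 720.
g_2(k) for k = 0…5: 1, 5, 20, 60, 120, 120.
c_5 = Σ_k C(5,k)·g_1(k)·g_2(5−k) = 1·1·120 + 5·6·120 + 10·30·60 + 10·120·20 + 5·360·5 + 1·720·1 = 120 + 3600 + 18000 + 24000 + 9000 + 720 = 55440.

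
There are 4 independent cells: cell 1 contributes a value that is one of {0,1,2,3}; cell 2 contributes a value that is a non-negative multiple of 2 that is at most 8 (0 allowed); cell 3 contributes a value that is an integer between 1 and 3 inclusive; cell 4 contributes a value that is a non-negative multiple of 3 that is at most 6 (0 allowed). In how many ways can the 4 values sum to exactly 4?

6

The generating function for the choices is (1 + t + t^2 + t^3)·(1 + t^2 + t^4 + t^6 + t^8)·(t + t^2 + t^3)·(1 + t^3 + t^6); the count is [t^4].
(1 + t + t^2 + t^3) has coefficients 1,1,1,1 for degrees 0…3.
(1 + t^2 + t^4 + t^6 + t^8) has coefficients 1,0,1,0,1 for degrees 0…4.
Multiplying by (t + t^2 + t^3) gives running coefficients 0,1,1,2,1 for degrees 0…4.
Finally multiplying by (1 + t^3 + t^6), the product of all factors after the first has coefficients 0,1,1,2,2 for degrees 0…4.
[t^4] = 1·2 + 1·2 + 1·1 + 1·1 = 6.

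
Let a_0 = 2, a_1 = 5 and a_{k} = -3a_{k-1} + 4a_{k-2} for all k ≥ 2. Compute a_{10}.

-629143

The ordinary generating function has denominator 1 + 3z - 4z^2.
Iterating the recurrence: a_0,…,a_{10} = 2, 5, -7, 41, -151, 617, -2455, 9833, -39319, 157289, -629143.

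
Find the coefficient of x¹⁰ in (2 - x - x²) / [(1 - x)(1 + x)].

The denominator gives the recurrence a_n = a_(n−2) for n ≥ 3; the numerator fixes a_0 = 2, a_1 = -1, a_2 = 1.
Iterating: 2, -1, 1, -1, 1, -1, 1, -1, 1, -1, 1, so a_10 = 1.

1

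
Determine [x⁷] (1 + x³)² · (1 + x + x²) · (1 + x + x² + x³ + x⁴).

(1 + x³)² has coefficients 1,0,0,2,0,0,1 for degrees 0…6.
(1 + x + x²) has coefficients 1,1,1,0,0,0,0,0 for degrees 0…7.
Finally multiplying by (1 + x + x² + x³ + x⁴), the product of all factors after the first has coefficients 1,2,3,3,3,2,1,0 for degrees 0…7.
[x⁷] = 1·0 + 2·3 + 1·2 = 8.

8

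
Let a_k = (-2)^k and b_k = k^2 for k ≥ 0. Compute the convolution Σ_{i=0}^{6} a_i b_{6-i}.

10

Write out a_i and b_{6-i} for i = 0,…,6 and sum the products.
Σ = 1·36 − 2·25 + 4·16 − 8·9 + 16·4 − 32·1 + 64·0 = 10.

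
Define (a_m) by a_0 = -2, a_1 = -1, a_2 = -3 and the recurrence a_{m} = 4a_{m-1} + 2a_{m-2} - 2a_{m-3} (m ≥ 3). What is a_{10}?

The ordinary generating function has denominator 1 - 4q - 2q^2 + 2q^3.
Iterating the recurrence: a_0,…,a_{10} = -2, -1, -3, -10, -44, -190, -828, -3604, -15692, -68320, -297456.

-297456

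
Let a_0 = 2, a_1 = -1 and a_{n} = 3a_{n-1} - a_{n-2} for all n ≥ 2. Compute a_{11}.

The ordinary generating function has denominator 1 - 3z + z^2.
Iterating the recurrence: a_0,…,a_{11} = 2, -1, -5, -14, -37, -97, -254, -665, -1741, -4558, -11933, -31241.

-31241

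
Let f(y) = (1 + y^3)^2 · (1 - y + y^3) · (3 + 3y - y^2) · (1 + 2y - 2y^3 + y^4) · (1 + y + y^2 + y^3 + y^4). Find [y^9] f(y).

-6

(1 + y^3)^2 has coefficients 1,0,0,2,0,0,1 for degrees 0…6.
(1 - y + y^3) has coefficients 1,-1,0,1,0,0,0,0,0,0 for degrees 0…9.
Multiplying by (3 + 3y - y^2) gives running coefficients 3,0,-4,4,3,-1,0,0,0,0 for degrees 0…9.
Multiplying by (1 + 2y - 2y^3 + y^4) gives running coefficients 3,6,-4,-10,14,13,-14,-2,5,-1 for degrees 0…9.
Finally multiplying by (1 + y + y^2 + y^3 + y^4), the product of all factors after the first has coefficients 3,9,5,-5,9,19,-1,1,16,1 for degrees 0…9.
[y^9] = 1·1 + 2·(-1) + 1·(-5) = -6.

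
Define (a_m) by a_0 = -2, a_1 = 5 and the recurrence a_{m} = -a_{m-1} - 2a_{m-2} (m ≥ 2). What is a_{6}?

-29

The ordinary generating function has denominator 1 + x + 2x^2.
Iterating the recurrence: a_0,…,a_{6} = -2, 5, -1, -9, 11, 7, -29.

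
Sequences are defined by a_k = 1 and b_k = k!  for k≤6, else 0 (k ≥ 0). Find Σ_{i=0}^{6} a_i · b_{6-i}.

874

This is [x^6] in the product of the two ordinary generating functions.
Σ = 1·720 + 1·120 + 1·24 + 1·6 + 1·2 + 1·1 + 1·1 = 874.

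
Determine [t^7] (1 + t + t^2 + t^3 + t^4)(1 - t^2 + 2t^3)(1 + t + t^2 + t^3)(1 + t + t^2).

(1 + t + t^2 + t^3 + t^4) has coefficients 1,1,1,1,1 for degrees 0…4.
(1 - t^2 + 2t^3) has coefficients 1,0,-1,2,0,0,0,0 for degrees 0…7.
Multiplying by (1 + t + t^2 + t^3) gives running coefficients 1,1,0,2,1,1,2,0 for degrees 0…7.
Finally multiplying by (1 + t + t^2), the product of all factors after the first has coefficients 1,2,2,3,3,4,4,3 for degrees 0…7.
[t^7] = 1·3 + 1·4 + 1·4 + 1·3 + 1·3 = 17.

17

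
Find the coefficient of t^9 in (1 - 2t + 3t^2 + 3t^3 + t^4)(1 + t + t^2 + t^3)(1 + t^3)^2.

13

(1 - 2t + 3t^2 + 3t^3 + t^4) has coefficients 1,-2,3,3,1 for degrees 0…4.
(1 + t + t^2 + t^3) has coefficients 1,1,1,1,0,0,0,0,0,0 for degrees 0…9.
Finally multiplying by (1 + t^3)^2, the product of all factors after the first has coefficients 1,1,1,3,2,2,3,1,1,1 for degrees 0…9.
[t^9] = 1·1 − 2·1 + 3·1 + 3·3 + 1·2 = 13.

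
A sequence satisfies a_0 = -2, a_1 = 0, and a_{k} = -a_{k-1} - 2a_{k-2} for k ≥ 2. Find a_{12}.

92

The ordinary generating function has denominator 1 + q + 2q^2.
Iterating the recurrence: a_0,…,a_{12} = -2, 0, 4, -4, -4, 12, -4, -20, 28, 12, -68, 44, 92.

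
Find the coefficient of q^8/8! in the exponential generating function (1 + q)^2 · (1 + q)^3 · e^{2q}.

The EGF product rule gives c_8 = Σ_{k_1+k_2+k_3=8} C(8; k_1,k_2,k_3) · ∏ g_i(k_i), where (1+q)^2 gives the falling factorial (2)_k; (1+q)^3 gives the falling factorial (3)_k; e^{2q} gives (2)^k.
g_1(k) for k = 0…8: 1, 2, 2, 0, 0, 0, 0, 0, 0.
g_2(k) for k = 0…8: 1, 3, 6, 6, 0, 0, 0, 0, 0.
g_3(k) for k = 0…8: 1, 2, 4, 8, 16, 32, 64, 128, 256.
First combine the last two factors: h(k) = Σ_j C(k,j)·g_2(j)·g_3(k−j) for k = 0…8: 1, 5, 22, 86, 304, 992, 3040, 8864, 24832.
c_8 = Σ_k C(8,k)·g_1(k)·h(8−k) = 1·1·24832 + 8·2·8864 + 28·2·3040 = 24832 + 141824 + 170240 = 336896.

336896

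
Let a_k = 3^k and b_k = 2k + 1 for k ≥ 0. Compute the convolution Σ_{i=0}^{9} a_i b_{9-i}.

Write out a_i and b_{9-i} for i = 0,…,9 and sum the products.
Σ = 1·19 + 3·17 + 9·15 + 27·13 + 81·11 + 243·9 + 729·7 + 2187·5 + 6561·3 + 19683·1 = 59038.

59038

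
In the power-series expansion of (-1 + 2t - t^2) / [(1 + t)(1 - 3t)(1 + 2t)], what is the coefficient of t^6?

Partial fractions give a closed form: a_n = (1)·(-1)^n + (-1/5)·3^n + (-9/5)·(-2)^n.
At n = 6: a_6 = -260.

-260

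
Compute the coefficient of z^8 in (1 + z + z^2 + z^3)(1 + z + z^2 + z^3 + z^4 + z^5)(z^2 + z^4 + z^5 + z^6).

(1 + z + z^2 + z^3) has coefficients 1,1,1,1 for degrees 0…3.
(1 + z + z^2 + z^3 + z^4 + z^5) has coefficients 1,1,1,1,1,1,0,0,0 for degrees 0…8.
Finally multiplying by (z^2 + z^4 + z^5 + z^6), the product of all factors after the first has coefficients 0,0,1,1,2,3,4,4,3 for degrees 0…8.
[z^8] = 1·3 + 1·4 + 1·4 + 1·3 = 14.

14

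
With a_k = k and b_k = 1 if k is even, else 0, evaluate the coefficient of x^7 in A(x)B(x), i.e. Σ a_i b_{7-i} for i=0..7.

16

Write out a_i and b_{7-i} for i = 0,…,7 and sum the products.
Σ = 0·0 + 1·1 + 2·0 + 3·1 + 4·0 + 5·1 + 6·0 + 7·1 = 16.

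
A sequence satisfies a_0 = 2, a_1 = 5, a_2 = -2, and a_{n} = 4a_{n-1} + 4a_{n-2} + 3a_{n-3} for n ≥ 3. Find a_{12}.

The ordinary generating function has denominator 1 - 4z - 4z^2 - 3z^3.
Iterating the recurrence: a_0,…,a_{12} = 2, 5, -2, 18, 79, 382, 1898, 9357, 46166, 227786, 1123879, 5545158, 27359506.

27359506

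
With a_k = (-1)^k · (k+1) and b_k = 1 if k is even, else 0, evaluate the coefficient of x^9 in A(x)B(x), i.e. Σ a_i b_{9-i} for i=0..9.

Write out a_i and b_{9-i} for i = 0,…,9 and sum the products.
Σ = 1·0 − 2·1 + 3·0 − 4·1 + 5·0 − 6·1 + 7·0 − 8·1 + 9·0 − 10·1 = -30.

-30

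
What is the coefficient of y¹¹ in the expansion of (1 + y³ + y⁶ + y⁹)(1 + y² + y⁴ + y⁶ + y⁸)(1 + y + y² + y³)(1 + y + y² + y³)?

26

(1 + y³ + y⁶ + y⁹) has coefficients 1,0,0,1,0,0,1,0,0,1 for degrees 0…9.
(1 + y² + y⁴ + y⁶ + y⁸) has coefficients 1,0,1,0,1,0,1,0,1,0,0,0 for degrees 0…11.
Multiplying by (1 + y + y² + y³) gives running coefficients 1,1,2,2,2,2,2,2,2,2,1,1 for degrees 0…11.
Finally multiplying by (1 + y + y² + y³), the product of all factors after the first has coefficients 1,2,4,6,7,8,8,8,8,8,7,6 for degrees 0…11.
[y¹¹] = 1·6 + 1·8 + 1·8 + 1·4 = 26.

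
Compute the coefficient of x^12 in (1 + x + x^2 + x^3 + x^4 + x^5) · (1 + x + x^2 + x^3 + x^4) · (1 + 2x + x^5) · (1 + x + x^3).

17

(1 + x + x^2 + x^3 + x^4 + x^5) has coefficients 1,1,1,1,1,1 for degrees 0…5.
(1 + x + x^2 + x^3 + x^4) has coefficients 1,1,1,1,1,0,0,0,0,0,0,0,0 for degrees 0…12.
Multiplying by (1 + 2x + x^5) gives running coefficients 1,3,3,3,3,3,1,1,1,1,0,0,0 for degrees 0…12.
Finally multiplying by (1 + x + x^3), the product of all factors after the first has coefficients 1,4,6,7,9,9,7,5,5,3,2,1,1 for degrees 0…12.
[x^12] = 1·1 + 1·1 + 1·2 + 1·3 + 1·5 + 1·5 = 17.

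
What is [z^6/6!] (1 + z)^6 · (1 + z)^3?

The EGF product rule gives c_6 = Σ_{k_1+k_2=6} C(6; k_1,k_2) · ∏ g_i(k_i), where (1+z)^6 gives the falling factorial (6)_k; (1+z)^3 gives the falling factorial (3)_k.
g_1(k) for k = 0…6: 1, 6, 30, 120, 360, 720, 720.
g_2(k) for k = 0…6: 1, 3, 6, 6, 0, 0, 0.
c_6 = Σ_k C(6,k)·g_1(k)·g_2(6−k) = 20·120·6 + 15·360·6 + 6·720·3 + 1·720·1 = 14400 + 32400 + 12960 + 720 = 60480.

60480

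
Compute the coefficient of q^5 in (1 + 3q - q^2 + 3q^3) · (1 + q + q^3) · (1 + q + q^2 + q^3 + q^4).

(1 + 3q - q^2 + 3q^3) has coefficients 1,3,-1,3 for degrees 0…3.
(1 + q + q^3) has coefficients 1,1,0,1,0,0 for degrees 0…5.
Finally multiplying by (1 + q + q^2 + q^3 + q^4), the product of all factors after the first has coefficients 1,2,2,3,3,2 for degrees 0…5.
[q^5] = 1·2 + 3·3 − 1·3 + 3·2 = 14.

14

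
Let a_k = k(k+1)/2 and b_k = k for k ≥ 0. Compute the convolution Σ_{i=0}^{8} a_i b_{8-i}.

Write out a_i and b_{8-i} for i = 0,…,8 and sum the products.
Σ = 0·8 + 1·7 + 3·6 + 6·5 + 10·4 + 15·3 + 21·2 + 28·1 + 36·0 = 210.

210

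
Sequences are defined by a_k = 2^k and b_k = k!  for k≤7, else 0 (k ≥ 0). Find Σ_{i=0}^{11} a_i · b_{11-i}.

120064

The convolution is the t^11 coefficient of A(t)B(t).
Σ = 1·0 + 2·0 + 4·0 + 8·0 + 16·5040 + 32·720 + 64·120 + 128·24 + 256·6 + 512·2 + 1024·1 + 2048·1 = 120064.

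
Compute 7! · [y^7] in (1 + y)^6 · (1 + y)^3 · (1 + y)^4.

8648640

The EGF product rule gives c_7 = Σ_{k_1+k_2+k_3=7} C(7; k_1,k_2,k_3) · ∏ g_i(k_i), where (1+y)^6 gives the falling factorial (6)_k; (1+y)^3 gives the falling factorial (3)_k; (1+y)^4 gives the falling factorial (4)_k.
g_1(k) for k = 0…7: 1, 6, 30, 120, 360, 720, 720, 0.
g_2(k) for k = 0…7: 1, 3, 6, 6, 0, 0, 0, 0.
g_3(k) for k = 0…7: 1, 4, 12, 24, 24, 0, 0, 0.
First combine the last two factors: h(k) = Σ_j C(k,j)·g_2(j)·g_3(k−j) for k = 0…7: 1, 7, 42, 210, 840, 2520, 5040, 5040.
c_7 = Σ_k C(7,k)·g_1(k)·h(7−k) = 1·1·5040 + 7·6·5040 + 21·30·2520 + 35·120·840 + 35·360·210 + 21·720·42 + 7·720·7 = 5040 + 211680 + 1587600 + 3528000 + 2646000 + 635040 + 35280 = 8648640.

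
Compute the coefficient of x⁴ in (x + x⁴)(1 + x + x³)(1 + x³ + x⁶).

(x + x⁴) has coefficients 0,1,0,0,1 for degrees 0…4.
(1 + x + x³) has coefficients 1,1,0,1,0 for degrees 0…4.
Finally multiplying by (1 + x³ + x⁶), the product of all factors after the first has coefficients 1,1,0,2,1 for degrees 0…4.
[x⁴] = 1·2 + 1·1 = 3.

3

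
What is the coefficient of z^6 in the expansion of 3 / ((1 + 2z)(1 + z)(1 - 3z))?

Partial fractions give a closed form: a_n = (12/5)·(-2)^n + (-3/4)·(-1)^n + (27/20)·3^n.
At n = 6: a_6 = 1137.

1137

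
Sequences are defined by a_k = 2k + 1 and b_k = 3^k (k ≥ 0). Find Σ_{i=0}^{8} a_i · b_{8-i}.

19673

The convolution is the x^8 coefficient of A(x)B(x).
Σ = 1·6561 + 3·2187 + 5·729 + 7·243 + 9·81 + 11·27 + 13·9 + 15·3 + 17·1 = 19673.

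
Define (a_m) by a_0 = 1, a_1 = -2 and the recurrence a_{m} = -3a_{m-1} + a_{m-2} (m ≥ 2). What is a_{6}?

829

The ordinary generating function has denominator 1 + 3x - x^2.
Iterating the recurrence: a_0,…,a_{6} = 1, -2, 7, -23, 76, -251, 829.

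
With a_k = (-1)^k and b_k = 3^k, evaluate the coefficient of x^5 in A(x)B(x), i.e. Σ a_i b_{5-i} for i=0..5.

Write out a_i and b_{5-i} for i = 0,…,5 and sum the products.
Σ = 1·243 − 1·81 + 1·27 − 1·9 + 1·3 − 1·1 = 182.

182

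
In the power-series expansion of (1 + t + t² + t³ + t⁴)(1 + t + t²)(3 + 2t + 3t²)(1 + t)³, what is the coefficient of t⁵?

172

(1 + t + t² + t³ + t⁴) has coefficients 1,1,1,1,1 for degrees 0…4.
(1 + t + t²) has coefficients 1,1,1,0,0,0 for degrees 0…5.
Multiplying by (3 + 2t + 3t²) gives running coefficients 3,5,8,5,3,0 for degrees 0…5.
Finally multiplying by (1 + t)³, the product of all factors after the first has coefficients 3,14,32,47,47,32 for degrees 0…5.
[t⁵] = 1·32 + 1·47 + 1·47 + 1·32 + 1·14 = 172.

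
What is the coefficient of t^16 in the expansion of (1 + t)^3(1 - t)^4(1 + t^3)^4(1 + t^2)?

(1 + t)^3 has coefficients 1,3,3,1 for degrees 0…3.
(1 - t)^4 has coefficients 1,-4,6,-4,1,0,0,0,0,0,0,0,0,0,0,0,0 for degrees 0…16.
Multiplying by (1 + t^3)^4 gives running coefficients 1,-4,6,0,-15,24,-10,-20,36,-20,-10,24,-15,0,6,-4,1 for degrees 0…16.
Finally multiplying by (1 + t^2), the product of all factors after the first has coefficients 1,-4,7,-4,-9,24,-25,4,26,-40,26,4,-25,24,-9,-4,7 for degrees 0…16.
[t^16] = 1·7 + 3·(-4) + 3·(-9) + 1·24 = -8.

-8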